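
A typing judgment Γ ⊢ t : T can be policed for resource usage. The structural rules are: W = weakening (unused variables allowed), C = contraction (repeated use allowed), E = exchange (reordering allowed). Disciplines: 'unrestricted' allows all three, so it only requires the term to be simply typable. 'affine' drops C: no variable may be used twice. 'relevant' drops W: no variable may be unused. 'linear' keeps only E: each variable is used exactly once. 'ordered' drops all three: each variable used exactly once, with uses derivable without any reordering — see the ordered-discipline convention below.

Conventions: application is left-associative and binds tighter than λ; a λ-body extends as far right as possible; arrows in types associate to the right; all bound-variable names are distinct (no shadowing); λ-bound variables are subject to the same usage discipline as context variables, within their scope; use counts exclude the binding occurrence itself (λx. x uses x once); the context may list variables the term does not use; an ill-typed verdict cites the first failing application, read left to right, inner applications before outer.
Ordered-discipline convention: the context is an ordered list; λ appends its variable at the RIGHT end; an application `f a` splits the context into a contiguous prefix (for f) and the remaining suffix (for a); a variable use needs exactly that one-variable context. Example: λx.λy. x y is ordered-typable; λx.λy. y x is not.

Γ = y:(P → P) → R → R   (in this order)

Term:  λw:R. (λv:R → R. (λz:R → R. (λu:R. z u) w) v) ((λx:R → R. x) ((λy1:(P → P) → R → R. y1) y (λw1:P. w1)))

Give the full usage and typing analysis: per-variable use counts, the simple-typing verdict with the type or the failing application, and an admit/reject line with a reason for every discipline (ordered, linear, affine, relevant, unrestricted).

use counts: y: 1, w [bound]: 1, v [bound]: 1, z [bound]: 1, u [bound]: 1, x [bound]: 1, y1 [bound]: 1, w1 [bound]: 1
order of uses: z, u, w, v, x, y1, y, w1
typing: ✓ — R → R
ordered ✗ (use order z, u, w, v, x, y1, y, w1 needs exchange)
linear ✓ (each of y, w, v, z, u, x, y1, w1 used exactly once)
affine ✓ (no duplicate uses among y, w, v, z, u, x, y1, w1)
relevant ✓ (at least one use each (y, w, v, z, u, x, y1, w1))
unrestricted ✓ (simply typable at R → R; W, C, E all held)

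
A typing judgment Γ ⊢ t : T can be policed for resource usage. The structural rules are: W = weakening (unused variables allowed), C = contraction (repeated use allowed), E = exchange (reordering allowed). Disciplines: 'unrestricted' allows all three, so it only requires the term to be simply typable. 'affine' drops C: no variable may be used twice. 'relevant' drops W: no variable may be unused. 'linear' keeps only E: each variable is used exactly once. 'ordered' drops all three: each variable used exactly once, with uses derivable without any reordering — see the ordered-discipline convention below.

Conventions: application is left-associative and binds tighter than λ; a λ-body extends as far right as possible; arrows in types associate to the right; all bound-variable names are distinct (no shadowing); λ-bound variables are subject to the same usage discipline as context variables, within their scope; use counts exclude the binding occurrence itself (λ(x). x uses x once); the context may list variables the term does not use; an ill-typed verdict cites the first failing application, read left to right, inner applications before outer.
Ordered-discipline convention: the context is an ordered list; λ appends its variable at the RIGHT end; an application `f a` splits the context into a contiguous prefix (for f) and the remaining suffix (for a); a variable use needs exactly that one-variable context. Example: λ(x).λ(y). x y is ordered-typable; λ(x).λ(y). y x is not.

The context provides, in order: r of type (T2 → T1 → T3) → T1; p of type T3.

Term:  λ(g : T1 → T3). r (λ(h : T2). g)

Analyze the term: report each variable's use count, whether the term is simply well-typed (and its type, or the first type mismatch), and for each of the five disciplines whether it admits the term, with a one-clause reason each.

variable uses: r=1, p=0, g (λ-bound)=1, h (λ-bound)=0
use order (left to right): r, g
typing: the term checks, with type (T1 → T3) → T1
ordered: ✗, p, h never used (weakening)
linear: ✗, p, h never used (weakening)
affine: ✓, at most one use each (r, p, g, h)
relevant: ✗, p, h never used (weakening)
unrestricted: ✓, typability at (T1 → T3) → T1 is all that's needed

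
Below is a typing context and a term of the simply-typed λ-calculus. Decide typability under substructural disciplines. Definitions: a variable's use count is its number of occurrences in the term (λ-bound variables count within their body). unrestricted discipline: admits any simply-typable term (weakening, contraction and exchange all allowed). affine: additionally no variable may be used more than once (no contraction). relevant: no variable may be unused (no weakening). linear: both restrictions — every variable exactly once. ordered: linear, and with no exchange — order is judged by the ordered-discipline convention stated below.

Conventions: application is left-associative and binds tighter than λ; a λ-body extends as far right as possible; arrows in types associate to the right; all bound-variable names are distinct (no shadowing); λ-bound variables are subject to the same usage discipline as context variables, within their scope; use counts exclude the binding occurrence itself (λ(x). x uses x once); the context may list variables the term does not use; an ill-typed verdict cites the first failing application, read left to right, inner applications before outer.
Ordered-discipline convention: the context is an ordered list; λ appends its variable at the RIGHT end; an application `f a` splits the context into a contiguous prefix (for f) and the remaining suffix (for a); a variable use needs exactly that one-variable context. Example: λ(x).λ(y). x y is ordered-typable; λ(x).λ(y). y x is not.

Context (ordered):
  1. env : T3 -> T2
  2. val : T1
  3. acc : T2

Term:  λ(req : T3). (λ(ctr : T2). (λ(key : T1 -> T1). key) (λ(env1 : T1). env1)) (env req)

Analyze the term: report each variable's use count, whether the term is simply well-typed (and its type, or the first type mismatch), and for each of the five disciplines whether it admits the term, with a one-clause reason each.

counts: env ×1, val ×0, acc ×0, req (bound) ×1, ctr (bound) ×0, key (bound) ×1, env1 (bound) ×1
order of uses: key, env1, env, req
typing: well-typed at T3 -> T1 -> T1
ordered: ✗, unused: val, acc, ctr — weakening required
linear: ✗, unused: val, acc, ctr — weakening required
affine: ✓, none of env, val, acc, req, ctr, key, env1 used more than once
relevant: ✗, unused: val, acc, ctr — weakening required
unrestricted: ✓, simply typable at T3 -> T1 -> T1; W, C, E all held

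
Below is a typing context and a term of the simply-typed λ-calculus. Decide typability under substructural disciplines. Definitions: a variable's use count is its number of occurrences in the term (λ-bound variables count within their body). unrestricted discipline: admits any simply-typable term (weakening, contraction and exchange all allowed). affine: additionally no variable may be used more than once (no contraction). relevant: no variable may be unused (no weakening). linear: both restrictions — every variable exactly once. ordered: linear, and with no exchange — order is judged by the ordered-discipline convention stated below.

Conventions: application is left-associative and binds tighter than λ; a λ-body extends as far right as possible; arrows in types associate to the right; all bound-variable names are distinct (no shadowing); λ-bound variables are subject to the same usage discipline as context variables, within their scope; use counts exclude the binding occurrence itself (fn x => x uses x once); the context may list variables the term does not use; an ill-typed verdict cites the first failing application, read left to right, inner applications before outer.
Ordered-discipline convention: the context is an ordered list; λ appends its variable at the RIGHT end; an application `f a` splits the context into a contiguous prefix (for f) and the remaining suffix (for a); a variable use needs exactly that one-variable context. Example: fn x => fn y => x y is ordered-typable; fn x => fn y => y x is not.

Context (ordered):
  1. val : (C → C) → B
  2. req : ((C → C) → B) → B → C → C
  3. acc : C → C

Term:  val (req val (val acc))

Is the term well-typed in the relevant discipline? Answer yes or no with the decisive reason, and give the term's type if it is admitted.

yes — every one of val, req, acc appears; term : B
counts: val=3, req=1, acc=1
uses in reading order: val, req, val, val, acc
typing: well-typed — term : B
across the five disciplines: ordered ✗, linear ✗, affine ✗, relevant ✓, unrestricted ✓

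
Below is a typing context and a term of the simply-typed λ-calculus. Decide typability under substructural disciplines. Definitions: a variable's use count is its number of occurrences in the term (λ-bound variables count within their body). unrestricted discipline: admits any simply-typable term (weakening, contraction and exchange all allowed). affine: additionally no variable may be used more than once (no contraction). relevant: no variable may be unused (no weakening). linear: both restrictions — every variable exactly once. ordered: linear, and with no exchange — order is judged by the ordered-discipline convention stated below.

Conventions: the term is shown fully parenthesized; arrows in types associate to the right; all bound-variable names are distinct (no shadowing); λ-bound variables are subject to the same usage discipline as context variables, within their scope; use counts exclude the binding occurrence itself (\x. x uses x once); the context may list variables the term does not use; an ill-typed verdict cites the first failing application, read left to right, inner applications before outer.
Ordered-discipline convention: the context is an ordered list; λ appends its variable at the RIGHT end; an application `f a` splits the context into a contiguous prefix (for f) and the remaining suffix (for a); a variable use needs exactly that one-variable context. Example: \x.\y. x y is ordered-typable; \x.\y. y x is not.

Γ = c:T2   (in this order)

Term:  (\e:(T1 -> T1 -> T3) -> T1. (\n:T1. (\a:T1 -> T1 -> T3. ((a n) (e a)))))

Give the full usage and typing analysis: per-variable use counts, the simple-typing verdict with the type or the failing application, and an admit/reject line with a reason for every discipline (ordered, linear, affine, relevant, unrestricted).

usage: c ×0; e (bound) ×1; n (bound) ×1; a (bound) ×2
order of uses: a, n, e, a
typing: well-typed — term : ((T1 -> T1 -> T3) -> T1) -> T1 -> (T1 -> T1 -> T3) -> T3
ordered: ✗ — uses contraction: a ×2; unused: c — weakening required
linear: ✗ — uses contraction: a ×2; unused: c — weakening required
affine: ✗ — uses contraction: a ×2
relevant: ✗ — unused: c — weakening required
unrestricted: ✓ — simply typable at ((T1 -> T1 -> T3) -> T1) -> T1 -> (T1 -> T1 -> T3) -> T3; W, C, E all held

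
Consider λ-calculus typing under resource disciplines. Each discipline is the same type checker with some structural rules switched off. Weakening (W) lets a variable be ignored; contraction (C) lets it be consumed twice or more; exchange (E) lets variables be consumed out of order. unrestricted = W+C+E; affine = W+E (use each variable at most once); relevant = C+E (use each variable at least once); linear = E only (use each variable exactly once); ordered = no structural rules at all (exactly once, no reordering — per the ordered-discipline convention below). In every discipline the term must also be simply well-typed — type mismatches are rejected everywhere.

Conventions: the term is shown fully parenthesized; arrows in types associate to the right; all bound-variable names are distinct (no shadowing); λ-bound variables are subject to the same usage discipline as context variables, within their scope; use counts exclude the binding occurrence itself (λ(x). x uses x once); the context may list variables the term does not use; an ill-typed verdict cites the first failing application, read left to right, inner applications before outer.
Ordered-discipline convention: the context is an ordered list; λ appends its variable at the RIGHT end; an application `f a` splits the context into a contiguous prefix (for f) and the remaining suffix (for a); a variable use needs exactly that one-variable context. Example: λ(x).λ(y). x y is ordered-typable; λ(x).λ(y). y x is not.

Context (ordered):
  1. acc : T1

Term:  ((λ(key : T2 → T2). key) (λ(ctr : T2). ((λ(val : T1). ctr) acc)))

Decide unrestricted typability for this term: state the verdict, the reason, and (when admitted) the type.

yes — typability at T2 → T2 is all that's needed; term : T2 → T2
usage: acc: 1, key (λ-bound): 1, ctr (λ-bound): 1, val (λ-bound): 0
uses in reading order: key, ctr, acc
typing: well-typed — term : T2 → T2
summary: ordered ✗ · linear ✗ · affine ✓ · relevant ✗ · unrestricted ✓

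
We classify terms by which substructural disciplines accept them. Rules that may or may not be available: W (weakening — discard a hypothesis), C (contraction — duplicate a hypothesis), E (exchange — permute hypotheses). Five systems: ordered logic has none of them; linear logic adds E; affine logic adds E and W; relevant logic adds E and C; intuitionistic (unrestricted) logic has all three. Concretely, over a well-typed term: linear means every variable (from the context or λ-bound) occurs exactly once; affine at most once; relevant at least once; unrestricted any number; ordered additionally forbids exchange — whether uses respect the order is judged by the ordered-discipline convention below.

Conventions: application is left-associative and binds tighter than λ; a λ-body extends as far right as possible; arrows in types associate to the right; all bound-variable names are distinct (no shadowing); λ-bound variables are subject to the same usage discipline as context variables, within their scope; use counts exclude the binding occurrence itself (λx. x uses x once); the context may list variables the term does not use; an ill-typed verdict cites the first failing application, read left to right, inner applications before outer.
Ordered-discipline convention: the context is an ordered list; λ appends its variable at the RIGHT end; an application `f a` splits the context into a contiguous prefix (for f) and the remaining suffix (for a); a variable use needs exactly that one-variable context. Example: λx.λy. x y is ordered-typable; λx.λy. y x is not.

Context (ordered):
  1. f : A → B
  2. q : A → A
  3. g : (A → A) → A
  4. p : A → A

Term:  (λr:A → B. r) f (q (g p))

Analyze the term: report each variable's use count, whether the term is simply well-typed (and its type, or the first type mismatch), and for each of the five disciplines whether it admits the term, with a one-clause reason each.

variable uses: f: 1, q: 1, g: 1, p: 1, r (λ-bound): 1
left-to-right use order: r, f, q, g, p
typing: well-typed at B
ordered: ✓, one use each (f, q, g, p, r); ordered split holds
linear: ✓, each of f, q, g, p, r used exactly once
affine: ✓, no duplicate uses among f, q, g, p, r
relevant: ✓, at least one use each (f, q, g, p, r)
unrestricted: ✓, typability at B is all that's needed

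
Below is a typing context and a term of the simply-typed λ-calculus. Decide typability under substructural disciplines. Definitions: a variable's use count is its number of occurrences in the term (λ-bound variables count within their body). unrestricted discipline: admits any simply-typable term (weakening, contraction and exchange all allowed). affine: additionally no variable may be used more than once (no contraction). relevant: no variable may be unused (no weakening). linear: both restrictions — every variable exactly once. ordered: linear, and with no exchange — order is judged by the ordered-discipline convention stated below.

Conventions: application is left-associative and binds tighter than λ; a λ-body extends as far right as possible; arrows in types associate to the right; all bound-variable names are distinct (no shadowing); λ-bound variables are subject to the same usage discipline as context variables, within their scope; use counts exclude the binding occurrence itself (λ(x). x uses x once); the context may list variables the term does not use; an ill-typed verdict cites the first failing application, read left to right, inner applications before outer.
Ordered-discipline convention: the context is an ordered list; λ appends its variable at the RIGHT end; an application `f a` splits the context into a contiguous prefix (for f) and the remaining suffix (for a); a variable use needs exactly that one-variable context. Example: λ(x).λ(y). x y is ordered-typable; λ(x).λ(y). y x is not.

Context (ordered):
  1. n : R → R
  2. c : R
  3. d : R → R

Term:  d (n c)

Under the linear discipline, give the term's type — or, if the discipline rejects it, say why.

term : R
counts: n ×1; c ×1; d ×1
left-to-right use order: d, n, c
typing: well-typed — term : R
summary: ordered ✗, linear ✓, affine ✓, relevant ✓, unrestricted ✓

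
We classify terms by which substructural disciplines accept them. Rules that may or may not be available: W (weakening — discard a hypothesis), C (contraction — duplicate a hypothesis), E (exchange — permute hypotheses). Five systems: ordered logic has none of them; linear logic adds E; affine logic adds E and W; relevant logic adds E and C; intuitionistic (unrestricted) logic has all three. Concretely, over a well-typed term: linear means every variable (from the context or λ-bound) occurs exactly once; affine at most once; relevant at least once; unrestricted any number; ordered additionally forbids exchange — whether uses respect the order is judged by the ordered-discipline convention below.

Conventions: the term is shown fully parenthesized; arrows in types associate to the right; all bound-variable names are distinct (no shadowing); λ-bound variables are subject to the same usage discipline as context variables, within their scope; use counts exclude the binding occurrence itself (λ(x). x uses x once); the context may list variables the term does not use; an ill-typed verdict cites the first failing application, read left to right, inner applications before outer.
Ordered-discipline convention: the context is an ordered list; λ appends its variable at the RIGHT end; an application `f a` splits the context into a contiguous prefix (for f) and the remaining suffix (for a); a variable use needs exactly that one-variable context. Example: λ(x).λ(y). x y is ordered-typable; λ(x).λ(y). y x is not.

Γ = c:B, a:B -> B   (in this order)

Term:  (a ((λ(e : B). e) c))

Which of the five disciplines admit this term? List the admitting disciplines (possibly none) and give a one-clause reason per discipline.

admitting disciplines: linear, affine, relevant, unrestricted
variable uses: c ×1; a ×1; e (bound) ×1
order of uses: a, e, c
typing: well-typed at B
ordered: ✗ — no ordered split (uses run a, e, c)
linear: ✓ — single use per variable (c, a, e)
affine: ✓ — at most one use each (c, a, e)
relevant: ✓ — at least one use each (c, a, e)
unrestricted: ✓ — type-checks (B) and nothing is barred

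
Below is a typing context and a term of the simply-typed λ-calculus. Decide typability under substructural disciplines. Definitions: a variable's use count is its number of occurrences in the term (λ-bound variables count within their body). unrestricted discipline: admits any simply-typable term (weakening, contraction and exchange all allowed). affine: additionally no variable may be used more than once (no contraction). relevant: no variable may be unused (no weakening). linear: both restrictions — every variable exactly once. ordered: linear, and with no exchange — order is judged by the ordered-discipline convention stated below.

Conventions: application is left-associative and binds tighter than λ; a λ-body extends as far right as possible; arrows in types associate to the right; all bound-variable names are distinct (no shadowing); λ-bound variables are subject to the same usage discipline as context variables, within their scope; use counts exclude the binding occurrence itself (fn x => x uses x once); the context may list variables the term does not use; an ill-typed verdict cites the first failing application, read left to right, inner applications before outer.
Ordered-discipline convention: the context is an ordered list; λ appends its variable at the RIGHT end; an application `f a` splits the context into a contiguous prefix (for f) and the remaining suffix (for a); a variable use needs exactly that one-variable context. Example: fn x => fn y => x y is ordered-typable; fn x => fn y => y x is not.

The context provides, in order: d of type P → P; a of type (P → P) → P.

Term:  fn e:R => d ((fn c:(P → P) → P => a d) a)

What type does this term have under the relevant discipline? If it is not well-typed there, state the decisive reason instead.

not well-typed under relevant — e, c never used (weakening)
usage: d=2; a=2; e (bound)=0; c (bound)=0
uses in reading order: d, a, d, a
typing: well-typed — term : R → P
across the five disciplines: ordered ✗; linear ✗; affine ✗; relevant ✗; unrestricted ✓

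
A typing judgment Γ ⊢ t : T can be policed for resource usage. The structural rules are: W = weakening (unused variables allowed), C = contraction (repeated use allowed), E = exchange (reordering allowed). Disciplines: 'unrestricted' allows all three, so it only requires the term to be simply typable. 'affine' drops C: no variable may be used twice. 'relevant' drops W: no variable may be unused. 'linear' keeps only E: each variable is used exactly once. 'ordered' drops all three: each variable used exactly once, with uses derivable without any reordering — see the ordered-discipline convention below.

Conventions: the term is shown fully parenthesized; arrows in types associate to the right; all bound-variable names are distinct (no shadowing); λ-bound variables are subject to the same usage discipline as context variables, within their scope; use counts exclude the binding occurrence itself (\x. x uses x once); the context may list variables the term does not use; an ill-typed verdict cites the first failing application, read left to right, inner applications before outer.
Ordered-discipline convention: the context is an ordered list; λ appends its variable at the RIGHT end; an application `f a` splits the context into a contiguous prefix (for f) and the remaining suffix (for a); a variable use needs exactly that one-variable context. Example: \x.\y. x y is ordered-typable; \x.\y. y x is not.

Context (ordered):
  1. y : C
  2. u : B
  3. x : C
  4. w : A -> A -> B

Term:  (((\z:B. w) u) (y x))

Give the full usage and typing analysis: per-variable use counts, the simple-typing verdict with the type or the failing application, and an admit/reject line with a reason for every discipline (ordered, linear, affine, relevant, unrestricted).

counts: y: 1; u: 1; x: 1; w: 1; z (bound): 0
left-to-right use order: w, u, y, x
typing: ill-typed: non-arrow in function slot: C
ordered ✗ (fails simple typing)
linear ✗ (a type mismatch blocks all five)
affine ✗ (the type mismatch rejects it)
relevant ✗ (not simply typable)
unrestricted ✗ (fails simple typing)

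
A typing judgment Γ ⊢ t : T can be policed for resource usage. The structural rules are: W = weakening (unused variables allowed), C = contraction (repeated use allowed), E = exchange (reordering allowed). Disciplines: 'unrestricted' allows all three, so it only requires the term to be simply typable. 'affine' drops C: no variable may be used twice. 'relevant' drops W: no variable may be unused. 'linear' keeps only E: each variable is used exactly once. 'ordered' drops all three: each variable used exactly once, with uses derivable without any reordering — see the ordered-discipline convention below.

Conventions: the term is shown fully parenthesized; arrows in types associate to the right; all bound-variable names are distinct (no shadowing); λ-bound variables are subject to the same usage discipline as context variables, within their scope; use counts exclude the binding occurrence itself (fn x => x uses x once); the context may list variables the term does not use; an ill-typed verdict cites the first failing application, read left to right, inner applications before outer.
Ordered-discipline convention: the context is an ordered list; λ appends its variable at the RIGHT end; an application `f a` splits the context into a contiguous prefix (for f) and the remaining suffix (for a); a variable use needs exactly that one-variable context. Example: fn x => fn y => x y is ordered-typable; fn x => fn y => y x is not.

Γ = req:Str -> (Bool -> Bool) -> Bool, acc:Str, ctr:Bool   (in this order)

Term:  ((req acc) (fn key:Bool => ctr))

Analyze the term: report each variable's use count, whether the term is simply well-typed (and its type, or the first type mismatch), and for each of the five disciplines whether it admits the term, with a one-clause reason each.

variable uses: req ×1; acc ×1; ctr ×1; key (λ-bound) ×0
order of uses: req, acc, ctr
typing: ✓ — Bool
ordered ✗ (key left unused)
linear ✗ (key left unused)
affine ✓ (none of req, acc, ctr, key used more than once)
relevant ✗ (key left unused)
unrestricted ✓ (simply typable at Bool; W, C, E all held)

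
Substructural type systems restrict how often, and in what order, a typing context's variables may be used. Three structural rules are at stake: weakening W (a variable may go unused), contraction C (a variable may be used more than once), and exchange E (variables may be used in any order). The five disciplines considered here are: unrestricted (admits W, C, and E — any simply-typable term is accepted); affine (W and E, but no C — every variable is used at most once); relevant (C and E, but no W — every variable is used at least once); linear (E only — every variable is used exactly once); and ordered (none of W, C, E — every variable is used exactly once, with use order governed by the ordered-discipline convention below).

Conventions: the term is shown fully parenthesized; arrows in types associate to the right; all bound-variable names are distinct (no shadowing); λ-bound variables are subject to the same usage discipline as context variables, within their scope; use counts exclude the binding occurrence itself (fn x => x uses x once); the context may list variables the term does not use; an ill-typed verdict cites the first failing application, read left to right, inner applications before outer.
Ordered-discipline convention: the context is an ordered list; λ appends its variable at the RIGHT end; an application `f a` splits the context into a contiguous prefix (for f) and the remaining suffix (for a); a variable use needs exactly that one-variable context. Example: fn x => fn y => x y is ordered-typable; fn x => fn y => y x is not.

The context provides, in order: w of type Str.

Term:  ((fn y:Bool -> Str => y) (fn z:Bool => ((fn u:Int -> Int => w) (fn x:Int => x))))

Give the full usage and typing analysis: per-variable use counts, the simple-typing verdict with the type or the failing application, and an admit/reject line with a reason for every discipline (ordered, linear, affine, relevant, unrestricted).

counts: w: 1; y (λ-bound): 1; z (λ-bound): 0; u (λ-bound): 0; x (λ-bound): 1
use order (left to right): y, w, x
typing: well-typed — term : Bool -> Str
ordered: ✗, needs weakening: z, u unused
linear: ✗, needs weakening: z, u unused
affine: ✓, w, y, z, u, x: no repeats, contraction unneeded
relevant: ✗, needs weakening: z, u unused
unrestricted: ✓, well-typed at Bool -> Str; no restrictions here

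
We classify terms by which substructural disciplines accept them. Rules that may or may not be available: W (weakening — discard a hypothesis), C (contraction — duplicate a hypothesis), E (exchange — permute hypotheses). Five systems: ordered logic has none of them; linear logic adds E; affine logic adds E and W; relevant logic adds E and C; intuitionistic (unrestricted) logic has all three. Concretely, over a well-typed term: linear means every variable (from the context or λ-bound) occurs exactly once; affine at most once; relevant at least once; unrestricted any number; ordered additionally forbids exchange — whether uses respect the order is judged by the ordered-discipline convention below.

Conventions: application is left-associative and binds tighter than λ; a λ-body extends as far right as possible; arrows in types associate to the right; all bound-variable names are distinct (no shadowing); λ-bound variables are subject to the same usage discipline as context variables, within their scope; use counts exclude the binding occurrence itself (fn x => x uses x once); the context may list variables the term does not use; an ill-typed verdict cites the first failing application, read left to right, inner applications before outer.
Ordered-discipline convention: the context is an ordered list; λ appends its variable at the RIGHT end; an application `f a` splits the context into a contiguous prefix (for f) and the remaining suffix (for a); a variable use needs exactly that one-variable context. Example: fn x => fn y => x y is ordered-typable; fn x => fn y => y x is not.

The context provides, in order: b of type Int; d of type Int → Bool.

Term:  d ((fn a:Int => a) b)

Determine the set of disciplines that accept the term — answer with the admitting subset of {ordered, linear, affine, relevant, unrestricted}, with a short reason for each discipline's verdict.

admitting disciplines: linear, affine, relevant, unrestricted
usage: b=1; d=1; a (bound)=1
order of uses: d, a, b
typing: ✓ — Bool
ordered: ✗, use order d, a, b needs exchange
linear: ✓, single use per variable (b, d, a)
affine: ✓, no duplicate uses among b, d, a
relevant: ✓, at least one use each (b, d, a)
unrestricted: ✓, simply typable at Bool; W, C, E all held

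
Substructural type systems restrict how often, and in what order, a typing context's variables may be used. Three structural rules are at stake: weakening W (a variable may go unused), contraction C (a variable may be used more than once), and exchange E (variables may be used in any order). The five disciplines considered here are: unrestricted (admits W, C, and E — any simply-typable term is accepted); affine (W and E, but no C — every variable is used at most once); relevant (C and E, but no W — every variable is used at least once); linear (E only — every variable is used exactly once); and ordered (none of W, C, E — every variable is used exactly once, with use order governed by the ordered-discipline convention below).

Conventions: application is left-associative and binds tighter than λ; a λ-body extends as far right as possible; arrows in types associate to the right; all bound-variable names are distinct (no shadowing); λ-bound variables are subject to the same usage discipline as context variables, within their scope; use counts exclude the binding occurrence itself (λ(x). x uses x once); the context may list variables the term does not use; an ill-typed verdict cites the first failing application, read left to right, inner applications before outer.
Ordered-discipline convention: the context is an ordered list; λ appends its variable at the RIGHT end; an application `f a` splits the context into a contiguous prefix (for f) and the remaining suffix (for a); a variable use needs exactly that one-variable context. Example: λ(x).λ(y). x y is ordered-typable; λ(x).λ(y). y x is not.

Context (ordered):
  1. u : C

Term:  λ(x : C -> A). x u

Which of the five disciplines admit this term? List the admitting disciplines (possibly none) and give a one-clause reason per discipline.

admitting disciplines: linear, affine, relevant, unrestricted
variable uses: u=1, x (λ-bound)=1
order of uses: x, u
typing: well-typed — term : (C -> A) -> A
ordered: ✗, no ordered split (uses run x, u)
linear: ✓, u, x: one use apiece
affine: ✓, no duplicate uses among u, x
relevant: ✓, every one of u, x appears
unrestricted: ✓, simply typable at (C -> A) -> A; W, C, E all held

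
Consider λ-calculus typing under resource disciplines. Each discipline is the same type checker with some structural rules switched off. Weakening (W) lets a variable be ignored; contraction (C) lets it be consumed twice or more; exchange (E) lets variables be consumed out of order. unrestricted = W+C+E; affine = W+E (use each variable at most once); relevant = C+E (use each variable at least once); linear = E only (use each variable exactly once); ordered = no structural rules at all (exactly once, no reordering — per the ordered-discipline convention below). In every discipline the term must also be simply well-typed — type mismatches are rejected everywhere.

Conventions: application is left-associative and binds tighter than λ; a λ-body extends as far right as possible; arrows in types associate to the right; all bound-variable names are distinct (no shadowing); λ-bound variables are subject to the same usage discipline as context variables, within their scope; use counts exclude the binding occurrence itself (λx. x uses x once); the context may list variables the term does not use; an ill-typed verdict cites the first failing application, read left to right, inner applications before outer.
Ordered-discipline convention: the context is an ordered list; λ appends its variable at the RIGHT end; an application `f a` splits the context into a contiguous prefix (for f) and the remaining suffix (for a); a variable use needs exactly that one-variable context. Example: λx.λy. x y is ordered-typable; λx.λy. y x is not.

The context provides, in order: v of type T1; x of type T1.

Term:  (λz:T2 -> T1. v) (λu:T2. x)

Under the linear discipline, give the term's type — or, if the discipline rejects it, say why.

not well-typed under linear — unused: z, u — weakening required
use counts: v: 1, x: 1, z (λ-bound): 0, u (λ-bound): 0
left-to-right use order: v, x
typing: the term checks, with type T1
all disciplines: ordered ✗ | linear ✗ | affine ✓ | relevant ✗ | unrestricted ✓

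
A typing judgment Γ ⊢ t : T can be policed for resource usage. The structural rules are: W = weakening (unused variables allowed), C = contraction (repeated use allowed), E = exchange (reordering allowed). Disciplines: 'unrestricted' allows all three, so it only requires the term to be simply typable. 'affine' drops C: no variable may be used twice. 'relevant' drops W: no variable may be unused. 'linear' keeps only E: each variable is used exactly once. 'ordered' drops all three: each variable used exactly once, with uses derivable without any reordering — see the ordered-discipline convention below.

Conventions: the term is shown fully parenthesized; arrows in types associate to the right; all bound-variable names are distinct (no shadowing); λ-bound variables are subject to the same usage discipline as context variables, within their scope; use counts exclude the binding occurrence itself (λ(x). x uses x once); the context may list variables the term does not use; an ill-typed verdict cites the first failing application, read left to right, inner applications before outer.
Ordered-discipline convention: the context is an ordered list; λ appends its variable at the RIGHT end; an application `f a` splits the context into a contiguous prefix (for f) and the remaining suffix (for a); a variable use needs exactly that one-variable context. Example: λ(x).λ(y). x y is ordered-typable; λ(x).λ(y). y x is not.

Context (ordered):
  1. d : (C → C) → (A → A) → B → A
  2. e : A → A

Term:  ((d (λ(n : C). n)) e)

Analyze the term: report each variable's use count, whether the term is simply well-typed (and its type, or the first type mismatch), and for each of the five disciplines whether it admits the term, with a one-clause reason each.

usage: d: 1; e: 1; n (bound): 1
uses in reading order: d, n, e
typing: well-typed at B → A
ordered: ✓, single-use (d, e, n), ordered derivation ok
linear: ✓, single use per variable (d, e, n)
affine: ✓, none of d, e, n used more than once
relevant: ✓, every one of d, e, n appears
unrestricted: ✓, well-typed at B → A; no restrictions here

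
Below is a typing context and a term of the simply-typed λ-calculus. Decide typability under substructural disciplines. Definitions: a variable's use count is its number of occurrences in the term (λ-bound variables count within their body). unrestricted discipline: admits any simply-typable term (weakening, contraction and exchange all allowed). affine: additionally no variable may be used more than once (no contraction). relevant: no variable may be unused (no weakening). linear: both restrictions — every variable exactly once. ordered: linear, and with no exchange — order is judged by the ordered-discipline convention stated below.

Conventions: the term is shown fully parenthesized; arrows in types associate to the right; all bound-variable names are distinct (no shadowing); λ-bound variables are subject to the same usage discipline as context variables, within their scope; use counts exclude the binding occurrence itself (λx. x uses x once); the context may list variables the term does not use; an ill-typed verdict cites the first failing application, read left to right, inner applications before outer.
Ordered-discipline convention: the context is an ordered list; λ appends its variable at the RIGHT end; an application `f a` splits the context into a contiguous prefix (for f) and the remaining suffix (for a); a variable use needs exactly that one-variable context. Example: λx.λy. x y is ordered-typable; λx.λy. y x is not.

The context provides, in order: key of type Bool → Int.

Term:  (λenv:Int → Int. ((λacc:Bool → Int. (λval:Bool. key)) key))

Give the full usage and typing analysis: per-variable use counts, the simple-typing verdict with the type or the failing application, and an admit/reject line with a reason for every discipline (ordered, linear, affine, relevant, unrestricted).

usage: key: 2×, env [bound]: 0×, acc [bound]: 0×, val [bound]: 0×
uses in reading order: key, key
typing: the term checks, with type (Int → Int) → Bool → Bool → Int
ordered: ✗ — needs contraction — key ×2; env, acc, val never used (weakening)
linear: ✗ — needs contraction — key ×2; env, acc, val never used (weakening)
affine: ✗ — needs contraction — key ×2
relevant: ✗ — env, acc, val never used (weakening)
unrestricted: ✓ — simply typable at (Int → Int) → Bool → Bool → Int; W, C, E all held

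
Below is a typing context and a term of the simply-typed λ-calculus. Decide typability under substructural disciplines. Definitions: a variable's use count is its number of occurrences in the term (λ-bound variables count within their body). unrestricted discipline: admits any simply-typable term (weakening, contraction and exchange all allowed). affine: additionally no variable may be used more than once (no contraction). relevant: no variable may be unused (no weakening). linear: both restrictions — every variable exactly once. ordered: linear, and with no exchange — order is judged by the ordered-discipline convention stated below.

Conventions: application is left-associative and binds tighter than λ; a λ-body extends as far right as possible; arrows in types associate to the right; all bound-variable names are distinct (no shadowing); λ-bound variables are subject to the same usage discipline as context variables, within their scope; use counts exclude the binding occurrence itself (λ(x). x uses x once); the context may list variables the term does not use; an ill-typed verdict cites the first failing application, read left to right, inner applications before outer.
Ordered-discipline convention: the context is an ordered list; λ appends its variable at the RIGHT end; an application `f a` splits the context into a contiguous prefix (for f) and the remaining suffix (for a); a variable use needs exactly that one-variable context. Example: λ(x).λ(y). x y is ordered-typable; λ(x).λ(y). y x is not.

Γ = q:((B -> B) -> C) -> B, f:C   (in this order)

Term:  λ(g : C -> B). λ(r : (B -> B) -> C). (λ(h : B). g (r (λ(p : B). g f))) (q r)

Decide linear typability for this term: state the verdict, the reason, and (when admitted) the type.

no — g ×2, r ×2 used more than once (contraction); h, p never used (weakening)
counts: q: 1×, f: 1×, g (λ-bound): 2×, r (λ-bound): 2×, h (λ-bound): 0×, p (λ-bound): 0×
uses in reading order: g, r, g, f, q, r
typing: well-typed at (C -> B) -> ((B -> B) -> C) -> B
across the five disciplines: ordered ✗ · linear ✗ · affine ✗ · relevant ✗ · unrestricted ✓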